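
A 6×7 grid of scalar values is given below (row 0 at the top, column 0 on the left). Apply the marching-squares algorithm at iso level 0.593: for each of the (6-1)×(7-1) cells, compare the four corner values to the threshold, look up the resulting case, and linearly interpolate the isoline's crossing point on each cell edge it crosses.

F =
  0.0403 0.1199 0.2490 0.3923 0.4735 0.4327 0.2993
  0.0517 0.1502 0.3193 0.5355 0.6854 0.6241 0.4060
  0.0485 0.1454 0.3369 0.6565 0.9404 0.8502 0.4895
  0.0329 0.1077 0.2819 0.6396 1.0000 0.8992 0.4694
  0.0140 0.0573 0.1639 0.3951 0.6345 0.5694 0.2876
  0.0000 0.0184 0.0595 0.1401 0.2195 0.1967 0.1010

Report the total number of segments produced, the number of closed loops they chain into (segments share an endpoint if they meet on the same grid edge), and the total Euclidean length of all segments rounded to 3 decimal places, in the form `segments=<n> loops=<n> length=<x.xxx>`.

segments=14 loops=1 length=10.106

cell (0,3): code 0100 → (0.564,4.000)–(1.000,3.384)
cell (0,4): code 1100 → (0.838,5.000)–(0.564,4.000)
cell (0,5): code 1000 → (1.000,5.143)–(0.838,5.000)
cell (1,2): code 0100 → (1.475,3.000)–(2.000,2.801)
cell (1,3): code 1110 → (1.000,3.384)–(1.475,3.000)
cell (1,5): code 1001 → (2.000,5.713)–(1.000,5.143)
cell (2,2): code 0110 → (2.000,2.801)–(3.000,2.870)
cell (2,5): code 1001 → (3.000,5.712)–(2.000,5.713)
cell (3,2): code 0010 → (3.000,2.870)–(3.191,3.000)
cell (3,3): code 0111 → (3.191,3.000)–(4.000,3.827)
cell (3,4): code 1011 → (4.000,4.637)–(3.928,5.000)
cell (3,5): code 0001 → (3.928,5.000)–(3.000,5.712)
cell (4,3): code 0010 → (4.000,3.827)–(4.100,4.000)
cell (4,4): code 0001 → (4.100,4.000)–(4.000,4.637)
total: 14 segments, chained into 1 closed loop(s), length Σ = 10.106432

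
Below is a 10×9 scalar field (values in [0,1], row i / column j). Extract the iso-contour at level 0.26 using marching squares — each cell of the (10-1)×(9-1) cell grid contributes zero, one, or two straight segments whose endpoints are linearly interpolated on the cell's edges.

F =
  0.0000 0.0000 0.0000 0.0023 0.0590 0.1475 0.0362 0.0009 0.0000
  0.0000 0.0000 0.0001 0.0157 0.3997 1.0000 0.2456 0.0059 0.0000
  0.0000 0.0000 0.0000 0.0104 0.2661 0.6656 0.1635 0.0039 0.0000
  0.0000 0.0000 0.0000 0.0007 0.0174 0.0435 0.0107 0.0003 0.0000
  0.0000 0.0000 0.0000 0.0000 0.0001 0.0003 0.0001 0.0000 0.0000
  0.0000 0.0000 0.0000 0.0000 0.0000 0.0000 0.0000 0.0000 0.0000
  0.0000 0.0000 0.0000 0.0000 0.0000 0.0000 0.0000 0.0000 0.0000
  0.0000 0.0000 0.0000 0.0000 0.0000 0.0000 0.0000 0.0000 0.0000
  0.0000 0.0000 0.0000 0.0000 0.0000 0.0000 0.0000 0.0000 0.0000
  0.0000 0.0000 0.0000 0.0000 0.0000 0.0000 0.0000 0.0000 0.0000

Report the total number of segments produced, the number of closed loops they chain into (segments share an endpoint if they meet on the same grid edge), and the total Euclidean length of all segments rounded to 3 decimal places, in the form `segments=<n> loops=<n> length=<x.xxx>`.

cell (0,3): code 0100 → (0.590,4.000)–(1.000,3.636)
cell (0,4): code 1100 → (0.132,5.000)–(0.590,4.000)
cell (0,5): code 1000 → (1.000,5.981)–(0.132,5.000)
cell (1,3): code 0110 → (1.000,3.636)–(2.000,3.976)
cell (1,5): code 1001 → (2.000,5.808)–(1.000,5.981)
cell (2,3): code 0010 → (2.000,3.976)–(2.025,4.000)
cell (2,4): code 0011 → (2.025,4.000)–(2.652,5.000)
cell (2,5): code 0001 → (2.652,5.000)–(2.000,5.808)
total: 8 segments, chained into 1 closed loop(s), length Σ = 7.281827

segments=8 loops=1 length=7.282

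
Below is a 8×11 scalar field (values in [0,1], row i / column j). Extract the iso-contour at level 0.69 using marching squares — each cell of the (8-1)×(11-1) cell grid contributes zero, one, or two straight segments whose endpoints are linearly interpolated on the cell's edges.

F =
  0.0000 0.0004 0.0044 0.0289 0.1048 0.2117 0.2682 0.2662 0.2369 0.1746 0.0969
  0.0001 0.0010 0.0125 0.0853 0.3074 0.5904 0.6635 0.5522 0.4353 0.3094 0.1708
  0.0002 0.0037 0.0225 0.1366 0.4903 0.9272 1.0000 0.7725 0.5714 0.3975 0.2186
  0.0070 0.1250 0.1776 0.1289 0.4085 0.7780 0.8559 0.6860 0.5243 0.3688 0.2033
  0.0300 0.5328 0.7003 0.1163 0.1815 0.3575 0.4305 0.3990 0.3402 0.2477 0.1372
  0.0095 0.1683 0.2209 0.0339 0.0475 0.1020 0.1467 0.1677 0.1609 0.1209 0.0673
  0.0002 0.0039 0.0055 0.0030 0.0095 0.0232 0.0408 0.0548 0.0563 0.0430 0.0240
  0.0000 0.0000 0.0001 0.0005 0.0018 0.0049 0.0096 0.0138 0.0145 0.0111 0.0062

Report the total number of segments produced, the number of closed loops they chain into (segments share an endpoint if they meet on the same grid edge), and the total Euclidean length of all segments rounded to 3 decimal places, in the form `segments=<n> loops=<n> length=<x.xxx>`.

cell (1,4): code 0100 → (1.296,5.000)–(2.000,4.457)
cell (1,5): code 1100 → (1.079,6.000)–(1.296,5.000)
cell (1,6): code 1100 → (1.626,7.000)–(1.079,6.000)
cell (1,7): code 1000 → (2.000,7.410)–(1.626,7.000)
cell (2,4): code 0110 → (2.000,4.457)–(3.000,4.762)
cell (2,6): code 1011 → (3.000,6.976)–(2.954,7.000)
cell (2,7): code 0001 → (2.954,7.000)–(2.000,7.410)
cell (3,1): code 0100 → (3.980,2.000)–(4.000,1.939)
cell (3,2): code 1000 → (4.000,2.018)–(3.980,2.000)
cell (3,4): code 0010 → (3.000,4.762)–(3.209,5.000)
cell (3,5): code 0011 → (3.209,5.000)–(3.390,6.000)
cell (3,6): code 0001 → (3.390,6.000)–(3.000,6.976)
cell (4,1): code 0010 → (4.000,1.939)–(4.021,2.000)
cell (4,2): code 0001 → (4.021,2.000)–(4.000,2.018)
total: 14 segments, chained into 2 closed loop(s), length Σ = 8.311885

segments=14 loops=2 length=8.312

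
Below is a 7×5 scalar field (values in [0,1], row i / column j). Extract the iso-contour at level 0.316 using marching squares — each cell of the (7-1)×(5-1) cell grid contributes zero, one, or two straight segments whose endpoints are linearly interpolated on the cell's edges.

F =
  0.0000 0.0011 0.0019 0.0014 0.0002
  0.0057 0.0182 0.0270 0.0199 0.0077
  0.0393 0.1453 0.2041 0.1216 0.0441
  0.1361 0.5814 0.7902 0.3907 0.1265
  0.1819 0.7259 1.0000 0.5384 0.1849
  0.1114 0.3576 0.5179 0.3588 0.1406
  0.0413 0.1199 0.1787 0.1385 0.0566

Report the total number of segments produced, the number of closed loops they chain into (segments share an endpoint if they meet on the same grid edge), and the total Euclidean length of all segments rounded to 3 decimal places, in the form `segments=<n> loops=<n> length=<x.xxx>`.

segments=12 loops=1 length=10.400

cell (2,0): code 0100 → (2.391,1.000)–(3.000,0.404)
cell (2,1): code 1100 → (2.191,2.000)–(2.391,1.000)
cell (2,2): code 1100 → (2.722,3.000)–(2.191,2.000)
cell (2,3): code 1000 → (3.000,3.283)–(2.722,3.000)
cell (3,0): code 0110 → (3.000,0.404)–(4.000,0.247)
cell (3,3): code 1001 → (4.000,3.629)–(3.000,3.283)
cell (4,0): code 0110 → (4.000,0.247)–(5.000,0.831)
cell (4,3): code 1001 → (5.000,3.196)–(4.000,3.629)
cell (5,0): code 0010 → (5.000,0.831)–(5.175,1.000)
cell (5,1): code 0011 → (5.175,1.000)–(5.595,2.000)
cell (5,2): code 0011 → (5.595,2.000)–(5.194,3.000)
cell (5,3): code 0001 → (5.194,3.000)–(5.000,3.196)
total: 12 segments, chained into 1 closed loop(s), length Σ = 10.400484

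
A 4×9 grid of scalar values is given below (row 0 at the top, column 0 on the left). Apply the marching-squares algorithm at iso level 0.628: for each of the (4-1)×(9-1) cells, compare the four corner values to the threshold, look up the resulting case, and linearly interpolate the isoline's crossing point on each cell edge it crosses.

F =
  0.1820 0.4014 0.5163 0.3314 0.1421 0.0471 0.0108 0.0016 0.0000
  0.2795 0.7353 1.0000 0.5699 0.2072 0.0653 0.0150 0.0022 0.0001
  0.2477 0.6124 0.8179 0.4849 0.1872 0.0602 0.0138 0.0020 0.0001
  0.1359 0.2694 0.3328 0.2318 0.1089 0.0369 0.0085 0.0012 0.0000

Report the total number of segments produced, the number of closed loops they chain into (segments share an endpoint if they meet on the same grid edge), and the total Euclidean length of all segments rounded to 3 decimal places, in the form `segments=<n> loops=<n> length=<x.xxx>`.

segments=8 loops=1 length=6.441

cell (0,0): code 0100 → (0.679,1.000)–(1.000,0.765)
cell (0,1): code 1100 → (0.231,2.000)–(0.679,1.000)
cell (0,2): code 1000 → (1.000,2.865)–(0.231,2.000)
cell (1,0): code 0010 → (1.000,0.765)–(1.873,1.000)
cell (1,1): code 0111 → (1.873,1.000)–(2.000,1.076)
cell (1,2): code 1001 → (2.000,2.570)–(1.000,2.865)
cell (2,1): code 0010 → (2.000,1.076)–(2.391,2.000)
cell (2,2): code 0001 → (2.391,2.000)–(2.000,2.570)
total: 8 segments, chained into 1 closed loop(s), length Σ = 6.441336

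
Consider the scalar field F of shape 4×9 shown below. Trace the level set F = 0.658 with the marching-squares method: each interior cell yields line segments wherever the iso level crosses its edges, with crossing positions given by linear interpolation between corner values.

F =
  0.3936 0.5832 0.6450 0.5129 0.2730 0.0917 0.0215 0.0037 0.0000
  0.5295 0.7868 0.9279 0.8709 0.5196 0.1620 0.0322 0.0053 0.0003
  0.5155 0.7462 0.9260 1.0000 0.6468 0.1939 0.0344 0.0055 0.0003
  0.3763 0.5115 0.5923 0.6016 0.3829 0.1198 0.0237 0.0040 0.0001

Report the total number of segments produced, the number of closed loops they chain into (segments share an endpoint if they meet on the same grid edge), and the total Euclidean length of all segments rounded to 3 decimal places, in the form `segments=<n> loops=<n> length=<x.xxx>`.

cell (0,0): code 0100 → (0.367,1.000)–(1.000,0.499)
cell (0,1): code 1100 → (0.046,2.000)–(0.367,1.000)
cell (0,2): code 1100 → (0.405,3.000)–(0.046,2.000)
cell (0,3): code 1000 → (1.000,3.606)–(0.405,3.000)
cell (1,0): code 0110 → (1.000,0.499)–(2.000,0.618)
cell (1,3): code 1001 → (2.000,3.968)–(1.000,3.606)
cell (2,0): code 0010 → (2.000,0.618)–(2.376,1.000)
cell (2,1): code 0011 → (2.376,1.000)–(2.803,2.000)
cell (2,2): code 0011 → (2.803,2.000)–(2.858,3.000)
cell (2,3): code 0001 → (2.858,3.000)–(2.000,3.968)
total: 10 segments, chained into 1 closed loop(s), length Σ = 9.758464

segments=10 loops=1 length=9.758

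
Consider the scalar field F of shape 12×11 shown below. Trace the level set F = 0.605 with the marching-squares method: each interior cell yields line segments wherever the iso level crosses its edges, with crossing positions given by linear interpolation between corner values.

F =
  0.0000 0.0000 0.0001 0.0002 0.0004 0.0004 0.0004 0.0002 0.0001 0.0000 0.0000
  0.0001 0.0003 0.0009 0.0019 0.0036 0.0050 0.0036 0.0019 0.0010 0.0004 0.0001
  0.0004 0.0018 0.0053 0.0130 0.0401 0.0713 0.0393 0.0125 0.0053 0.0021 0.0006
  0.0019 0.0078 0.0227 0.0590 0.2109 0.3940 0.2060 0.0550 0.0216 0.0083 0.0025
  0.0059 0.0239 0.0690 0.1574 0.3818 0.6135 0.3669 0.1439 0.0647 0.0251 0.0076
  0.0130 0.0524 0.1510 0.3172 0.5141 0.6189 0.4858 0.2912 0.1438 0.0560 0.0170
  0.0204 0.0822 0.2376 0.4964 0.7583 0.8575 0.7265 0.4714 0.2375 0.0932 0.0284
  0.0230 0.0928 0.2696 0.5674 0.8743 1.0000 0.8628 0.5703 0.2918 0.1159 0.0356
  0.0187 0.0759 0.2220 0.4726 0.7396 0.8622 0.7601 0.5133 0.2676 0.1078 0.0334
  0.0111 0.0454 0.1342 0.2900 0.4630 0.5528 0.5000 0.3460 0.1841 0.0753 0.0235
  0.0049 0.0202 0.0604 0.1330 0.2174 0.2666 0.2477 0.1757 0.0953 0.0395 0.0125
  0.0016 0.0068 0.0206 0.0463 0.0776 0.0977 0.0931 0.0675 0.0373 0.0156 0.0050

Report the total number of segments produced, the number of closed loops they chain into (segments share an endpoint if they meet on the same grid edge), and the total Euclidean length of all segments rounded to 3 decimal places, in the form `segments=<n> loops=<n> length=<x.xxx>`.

segments=16 loops=1 length=13.503

cell (3,4): code 0100 → (3.961,5.000)–(4.000,4.963)
cell (3,5): code 1000 → (4.000,5.034)–(3.961,5.000)
cell (4,4): code 0110 → (4.000,4.963)–(5.000,4.867)
cell (4,5): code 1001 → (5.000,5.104)–(4.000,5.034)
cell (5,3): code 0100 → (5.372,4.000)–(6.000,3.415)
cell (5,4): code 1110 → (5.000,4.867)–(5.372,4.000)
cell (5,5): code 1101 → (5.495,6.000)–(5.000,5.104)
cell (5,6): code 1000 → (6.000,6.476)–(5.495,6.000)
cell (6,3): code 0110 → (6.000,3.415)–(7.000,3.123)
cell (6,6): code 1001 → (7.000,6.881)–(6.000,6.476)
cell (7,3): code 0110 → (7.000,3.123)–(8.000,3.496)
cell (7,6): code 1001 → (8.000,6.628)–(7.000,6.881)
cell (8,3): code 0010 → (8.000,3.496)–(8.487,4.000)
cell (8,4): code 0011 → (8.487,4.000)–(8.831,5.000)
cell (8,5): code 0011 → (8.831,5.000)–(8.596,6.000)
cell (8,6): code 0001 → (8.596,6.000)–(8.000,6.628)
total: 16 segments, chained into 1 closed loop(s), length Σ = 13.503398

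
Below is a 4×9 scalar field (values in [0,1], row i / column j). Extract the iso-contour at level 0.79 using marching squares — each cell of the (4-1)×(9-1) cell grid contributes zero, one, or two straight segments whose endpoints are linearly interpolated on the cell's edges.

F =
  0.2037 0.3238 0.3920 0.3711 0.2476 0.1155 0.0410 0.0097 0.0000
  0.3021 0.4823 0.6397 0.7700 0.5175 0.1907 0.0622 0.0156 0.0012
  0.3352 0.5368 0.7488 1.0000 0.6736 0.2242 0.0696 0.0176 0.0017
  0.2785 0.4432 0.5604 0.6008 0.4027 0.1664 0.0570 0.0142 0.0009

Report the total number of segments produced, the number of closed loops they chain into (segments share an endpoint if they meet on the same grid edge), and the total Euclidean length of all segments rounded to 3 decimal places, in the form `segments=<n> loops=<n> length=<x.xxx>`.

cell (1,2): code 0100 → (1.087,3.000)–(2.000,2.164)
cell (1,3): code 1000 → (2.000,3.643)–(1.087,3.000)
cell (2,2): code 0010 → (2.000,2.164)–(2.526,3.000)
cell (2,3): code 0001 → (2.526,3.000)–(2.000,3.643)
total: 4 segments, chained into 1 closed loop(s), length Σ = 4.173701

segments=4 loops=1 length=4.174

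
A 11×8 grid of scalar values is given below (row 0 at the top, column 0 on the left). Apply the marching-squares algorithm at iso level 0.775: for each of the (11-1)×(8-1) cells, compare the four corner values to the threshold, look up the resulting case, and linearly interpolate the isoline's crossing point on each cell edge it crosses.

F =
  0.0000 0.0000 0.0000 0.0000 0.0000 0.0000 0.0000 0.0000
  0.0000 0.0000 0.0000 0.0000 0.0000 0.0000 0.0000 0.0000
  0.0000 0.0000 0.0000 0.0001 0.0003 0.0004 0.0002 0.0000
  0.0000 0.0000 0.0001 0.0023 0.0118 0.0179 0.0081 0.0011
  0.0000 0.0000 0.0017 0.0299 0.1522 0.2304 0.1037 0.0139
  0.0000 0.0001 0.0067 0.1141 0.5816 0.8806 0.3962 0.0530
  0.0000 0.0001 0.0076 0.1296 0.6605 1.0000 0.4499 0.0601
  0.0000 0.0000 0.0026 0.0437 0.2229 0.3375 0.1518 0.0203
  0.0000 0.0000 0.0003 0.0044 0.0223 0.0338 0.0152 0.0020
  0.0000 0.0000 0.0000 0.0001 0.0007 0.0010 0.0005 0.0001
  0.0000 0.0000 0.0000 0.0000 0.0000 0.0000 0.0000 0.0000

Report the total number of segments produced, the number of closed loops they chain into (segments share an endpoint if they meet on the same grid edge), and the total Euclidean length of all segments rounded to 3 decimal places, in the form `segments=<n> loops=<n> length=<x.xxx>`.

segments=6 loops=1 length=4.002

cell (4,4): code 0100 → (4.838,5.000)–(5.000,4.647)
cell (4,5): code 1000 → (5.000,5.218)–(4.838,5.000)
cell (5,4): code 0110 → (5.000,4.647)–(6.000,4.337)
cell (5,5): code 1001 → (6.000,5.409)–(5.000,5.218)
cell (6,4): code 0010 → (6.000,4.337)–(6.340,5.000)
cell (6,5): code 0001 → (6.340,5.000)–(6.000,5.409)
total: 6 segments, chained into 1 closed loop(s), length Σ = 4.001808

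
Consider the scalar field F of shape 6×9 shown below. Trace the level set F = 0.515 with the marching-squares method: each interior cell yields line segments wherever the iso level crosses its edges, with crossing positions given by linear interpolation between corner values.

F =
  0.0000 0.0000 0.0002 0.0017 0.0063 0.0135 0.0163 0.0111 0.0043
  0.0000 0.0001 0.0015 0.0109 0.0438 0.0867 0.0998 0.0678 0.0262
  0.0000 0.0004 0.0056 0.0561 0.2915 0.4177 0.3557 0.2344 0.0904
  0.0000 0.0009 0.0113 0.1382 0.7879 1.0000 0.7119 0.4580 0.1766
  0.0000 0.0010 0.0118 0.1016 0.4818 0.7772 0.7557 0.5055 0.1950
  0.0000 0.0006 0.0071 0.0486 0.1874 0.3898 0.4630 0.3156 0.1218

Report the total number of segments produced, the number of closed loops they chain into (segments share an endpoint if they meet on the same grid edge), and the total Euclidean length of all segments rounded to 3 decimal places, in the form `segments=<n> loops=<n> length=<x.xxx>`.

segments=10 loops=1 length=9.273

cell (2,3): code 0100 → (2.450,4.000)–(3.000,3.580)
cell (2,4): code 1100 → (2.167,5.000)–(2.450,4.000)
cell (2,5): code 1100 → (2.447,6.000)–(2.167,5.000)
cell (2,6): code 1000 → (3.000,6.776)–(2.447,6.000)
cell (3,3): code 0010 → (3.000,3.580)–(3.892,4.000)
cell (3,4): code 0111 → (3.892,4.000)–(4.000,4.112)
cell (3,6): code 1001 → (4.000,6.962)–(3.000,6.776)
cell (4,4): code 0010 → (4.000,4.112)–(4.677,5.000)
cell (4,5): code 0011 → (4.677,5.000)–(4.822,6.000)
cell (4,6): code 0001 → (4.822,6.000)–(4.000,6.962)
total: 10 segments, chained into 1 closed loop(s), length Σ = 9.273336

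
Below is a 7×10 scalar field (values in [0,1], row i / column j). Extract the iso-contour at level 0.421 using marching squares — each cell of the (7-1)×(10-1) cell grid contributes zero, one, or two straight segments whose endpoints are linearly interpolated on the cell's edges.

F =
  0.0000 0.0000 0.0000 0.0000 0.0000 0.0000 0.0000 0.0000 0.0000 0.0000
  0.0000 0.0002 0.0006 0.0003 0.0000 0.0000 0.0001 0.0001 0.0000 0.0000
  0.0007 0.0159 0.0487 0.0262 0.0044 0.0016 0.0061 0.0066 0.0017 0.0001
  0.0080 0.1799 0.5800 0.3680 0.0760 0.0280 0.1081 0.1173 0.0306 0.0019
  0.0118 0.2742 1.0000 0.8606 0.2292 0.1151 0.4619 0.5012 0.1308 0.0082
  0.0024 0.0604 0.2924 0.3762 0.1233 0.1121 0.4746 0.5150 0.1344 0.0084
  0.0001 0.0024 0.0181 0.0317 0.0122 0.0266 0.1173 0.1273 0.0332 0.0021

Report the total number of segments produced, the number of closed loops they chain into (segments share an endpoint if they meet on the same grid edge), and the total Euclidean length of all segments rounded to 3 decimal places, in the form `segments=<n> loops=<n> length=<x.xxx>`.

cell (2,1): code 0100 → (2.701,2.000)–(3.000,1.603)
cell (2,2): code 1000 → (3.000,2.750)–(2.701,2.000)
cell (3,1): code 0110 → (3.000,1.603)–(4.000,1.202)
cell (3,2): code 1101 → (3.108,3.000)–(3.000,2.750)
cell (3,3): code 1000 → (4.000,3.696)–(3.108,3.000)
cell (3,5): code 0100 → (3.884,6.000)–(4.000,5.882)
cell (3,6): code 1100 → (3.791,7.000)–(3.884,6.000)
cell (3,7): code 1000 → (4.000,7.217)–(3.791,7.000)
cell (4,1): code 0010 → (4.000,1.202)–(4.818,2.000)
cell (4,2): code 0011 → (4.818,2.000)–(4.908,3.000)
cell (4,3): code 0001 → (4.908,3.000)–(4.000,3.696)
cell (4,5): code 0110 → (4.000,5.882)–(5.000,5.852)
cell (4,7): code 1001 → (5.000,7.247)–(4.000,7.217)
cell (5,5): code 0010 → (5.000,5.852)–(5.150,6.000)
cell (5,6): code 0011 → (5.150,6.000)–(5.242,7.000)
cell (5,7): code 0001 → (5.242,7.000)–(5.000,7.247)
total: 16 segments, chained into 2 closed loop(s), length Σ = 12.109020

segments=16 loops=2 length=12.109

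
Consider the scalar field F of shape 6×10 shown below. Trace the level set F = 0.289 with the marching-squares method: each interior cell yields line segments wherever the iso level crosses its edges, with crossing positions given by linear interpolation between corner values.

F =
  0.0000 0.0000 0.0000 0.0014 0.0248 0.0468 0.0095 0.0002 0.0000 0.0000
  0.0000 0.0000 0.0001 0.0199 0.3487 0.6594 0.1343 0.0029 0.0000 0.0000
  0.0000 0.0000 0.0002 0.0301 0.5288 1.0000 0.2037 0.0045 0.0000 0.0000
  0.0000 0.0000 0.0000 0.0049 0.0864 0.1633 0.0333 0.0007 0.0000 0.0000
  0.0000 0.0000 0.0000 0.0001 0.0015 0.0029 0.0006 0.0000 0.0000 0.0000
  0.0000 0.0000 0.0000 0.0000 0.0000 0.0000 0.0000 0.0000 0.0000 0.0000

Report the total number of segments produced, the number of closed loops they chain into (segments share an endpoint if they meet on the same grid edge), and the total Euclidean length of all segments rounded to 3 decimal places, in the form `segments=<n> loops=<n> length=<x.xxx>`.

segments=8 loops=1 length=7.337

cell (0,3): code 0100 → (0.816,4.000)–(1.000,3.818)
cell (0,4): code 1100 → (0.395,5.000)–(0.816,4.000)
cell (0,5): code 1000 → (1.000,5.705)–(0.395,5.000)
cell (1,3): code 0110 → (1.000,3.818)–(2.000,3.519)
cell (1,5): code 1001 → (2.000,5.893)–(1.000,5.705)
cell (2,3): code 0010 → (2.000,3.519)–(2.542,4.000)
cell (2,4): code 0011 → (2.542,4.000)–(2.850,5.000)
cell (2,5): code 0001 → (2.850,5.000)–(2.000,5.893)
total: 8 segments, chained into 1 closed loop(s), length Σ = 7.337262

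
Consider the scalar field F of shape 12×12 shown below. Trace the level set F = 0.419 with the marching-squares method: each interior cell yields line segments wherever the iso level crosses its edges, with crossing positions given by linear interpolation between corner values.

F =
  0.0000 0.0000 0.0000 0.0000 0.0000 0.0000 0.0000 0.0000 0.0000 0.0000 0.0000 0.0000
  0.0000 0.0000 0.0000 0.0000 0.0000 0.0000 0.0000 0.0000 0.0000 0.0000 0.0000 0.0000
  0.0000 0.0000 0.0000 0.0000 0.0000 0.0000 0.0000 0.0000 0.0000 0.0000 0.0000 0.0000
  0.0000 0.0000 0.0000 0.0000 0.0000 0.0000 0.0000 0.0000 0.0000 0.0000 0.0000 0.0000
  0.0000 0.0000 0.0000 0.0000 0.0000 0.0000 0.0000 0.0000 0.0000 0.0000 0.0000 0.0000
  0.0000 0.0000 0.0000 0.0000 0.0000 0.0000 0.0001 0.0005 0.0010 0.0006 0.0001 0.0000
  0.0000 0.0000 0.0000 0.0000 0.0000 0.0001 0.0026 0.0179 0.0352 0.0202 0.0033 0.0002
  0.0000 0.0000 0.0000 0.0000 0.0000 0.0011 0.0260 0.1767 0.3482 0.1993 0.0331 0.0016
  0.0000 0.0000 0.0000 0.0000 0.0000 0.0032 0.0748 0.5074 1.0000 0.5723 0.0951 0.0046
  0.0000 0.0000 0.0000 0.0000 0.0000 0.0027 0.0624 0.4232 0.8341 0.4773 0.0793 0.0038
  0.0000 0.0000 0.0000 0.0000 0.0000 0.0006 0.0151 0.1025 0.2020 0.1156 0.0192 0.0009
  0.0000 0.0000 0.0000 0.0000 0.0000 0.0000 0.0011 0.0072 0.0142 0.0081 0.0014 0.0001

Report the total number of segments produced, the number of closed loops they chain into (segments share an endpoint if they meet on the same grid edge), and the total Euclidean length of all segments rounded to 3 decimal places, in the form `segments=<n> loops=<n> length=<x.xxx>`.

cell (7,6): code 0100 → (7.733,7.000)–(8.000,6.796)
cell (7,7): code 1100 → (7.109,8.000)–(7.733,7.000)
cell (7,8): code 1100 → (7.589,9.000)–(7.109,8.000)
cell (7,9): code 1000 → (8.000,9.321)–(7.589,9.000)
cell (8,6): code 0110 → (8.000,6.796)–(9.000,6.988)
cell (8,9): code 1001 → (9.000,9.146)–(8.000,9.321)
cell (9,6): code 0010 → (9.000,6.988)–(9.013,7.000)
cell (9,7): code 0011 → (9.013,7.000)–(9.657,8.000)
cell (9,8): code 0011 → (9.657,8.000)–(9.161,9.000)
cell (9,9): code 0001 → (9.161,9.000)–(9.000,9.146)
total: 10 segments, chained into 1 closed loop(s), length Σ = 7.720398

segments=10 loops=1 length=7.720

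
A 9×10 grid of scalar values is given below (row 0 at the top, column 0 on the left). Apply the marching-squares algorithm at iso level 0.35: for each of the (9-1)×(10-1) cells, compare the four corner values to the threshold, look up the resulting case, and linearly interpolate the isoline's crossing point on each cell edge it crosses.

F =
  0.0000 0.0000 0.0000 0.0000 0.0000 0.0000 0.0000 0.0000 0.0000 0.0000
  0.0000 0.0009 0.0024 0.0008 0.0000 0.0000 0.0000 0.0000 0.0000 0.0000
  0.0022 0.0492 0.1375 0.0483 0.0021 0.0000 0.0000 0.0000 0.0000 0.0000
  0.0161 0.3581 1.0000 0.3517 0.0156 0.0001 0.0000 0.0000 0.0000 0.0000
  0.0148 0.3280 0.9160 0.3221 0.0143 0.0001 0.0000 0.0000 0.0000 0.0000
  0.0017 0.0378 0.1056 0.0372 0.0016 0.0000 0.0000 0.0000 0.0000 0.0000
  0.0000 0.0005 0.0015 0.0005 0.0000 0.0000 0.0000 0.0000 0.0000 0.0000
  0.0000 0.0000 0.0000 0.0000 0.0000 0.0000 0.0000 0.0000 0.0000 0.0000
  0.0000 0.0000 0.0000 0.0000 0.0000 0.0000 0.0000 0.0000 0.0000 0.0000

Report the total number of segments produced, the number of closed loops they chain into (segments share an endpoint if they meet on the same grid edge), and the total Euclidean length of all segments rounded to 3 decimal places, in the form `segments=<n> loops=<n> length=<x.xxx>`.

segments=10 loops=1 length=6.902

cell (2,0): code 0100 → (2.974,1.000)–(3.000,0.976)
cell (2,1): code 1100 → (2.246,2.000)–(2.974,1.000)
cell (2,2): code 1100 → (2.994,3.000)–(2.246,2.000)
cell (2,3): code 1000 → (3.000,3.005)–(2.994,3.000)
cell (3,0): code 0010 → (3.000,0.976)–(3.269,1.000)
cell (3,1): code 0111 → (3.269,1.000)–(4.000,1.037)
cell (3,2): code 1011 → (4.000,2.953)–(3.057,3.000)
cell (3,3): code 0001 → (3.057,3.000)–(3.000,3.005)
cell (4,1): code 0010 → (4.000,1.037)–(4.698,2.000)
cell (4,2): code 0001 → (4.698,2.000)–(4.000,2.953)
total: 10 segments, chained into 1 closed loop(s), length Σ = 6.902470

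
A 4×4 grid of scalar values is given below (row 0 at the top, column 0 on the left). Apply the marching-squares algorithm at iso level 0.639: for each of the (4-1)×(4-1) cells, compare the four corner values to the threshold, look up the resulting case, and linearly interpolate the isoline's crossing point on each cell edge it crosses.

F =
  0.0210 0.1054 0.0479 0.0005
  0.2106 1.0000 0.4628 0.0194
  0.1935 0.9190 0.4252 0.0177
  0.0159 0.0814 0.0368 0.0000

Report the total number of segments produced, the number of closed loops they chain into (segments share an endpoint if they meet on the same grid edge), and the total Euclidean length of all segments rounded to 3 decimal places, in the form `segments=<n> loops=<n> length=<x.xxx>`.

segments=6 loops=1 length=4.571

cell (0,0): code 0100 → (0.596,1.000)–(1.000,0.543)
cell (0,1): code 1000 → (1.000,1.672)–(0.596,1.000)
cell (1,0): code 0110 → (1.000,0.543)–(2.000,0.614)
cell (1,1): code 1001 → (2.000,1.567)–(1.000,1.672)
cell (2,0): code 0010 → (2.000,0.614)–(2.334,1.000)
cell (2,1): code 0001 → (2.334,1.000)–(2.000,1.567)
total: 6 segments, chained into 1 closed loop(s), length Σ = 4.570607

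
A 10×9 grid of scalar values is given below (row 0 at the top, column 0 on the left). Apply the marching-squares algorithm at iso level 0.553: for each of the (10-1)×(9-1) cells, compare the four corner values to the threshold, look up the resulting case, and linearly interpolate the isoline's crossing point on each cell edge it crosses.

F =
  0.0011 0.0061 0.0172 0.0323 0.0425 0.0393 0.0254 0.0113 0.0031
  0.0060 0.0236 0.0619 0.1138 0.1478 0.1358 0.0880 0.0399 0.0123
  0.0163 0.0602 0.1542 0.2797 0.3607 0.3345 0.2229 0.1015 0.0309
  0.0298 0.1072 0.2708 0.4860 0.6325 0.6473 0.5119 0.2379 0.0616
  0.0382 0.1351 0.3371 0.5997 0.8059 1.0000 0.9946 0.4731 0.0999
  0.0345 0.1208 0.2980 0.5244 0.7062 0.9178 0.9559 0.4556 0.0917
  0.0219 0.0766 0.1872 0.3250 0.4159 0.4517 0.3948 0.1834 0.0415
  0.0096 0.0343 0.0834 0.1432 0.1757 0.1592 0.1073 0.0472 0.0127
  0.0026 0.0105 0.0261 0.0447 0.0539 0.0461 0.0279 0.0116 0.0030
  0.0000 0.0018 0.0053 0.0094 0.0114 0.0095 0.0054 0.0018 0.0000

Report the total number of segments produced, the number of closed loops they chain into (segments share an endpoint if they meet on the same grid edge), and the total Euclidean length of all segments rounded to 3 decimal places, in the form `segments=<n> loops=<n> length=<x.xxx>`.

cell (2,3): code 0100 → (2.708,4.000)–(3.000,3.457)
cell (2,4): code 1100 → (2.699,5.000)–(2.708,4.000)
cell (2,5): code 1000 → (3.000,5.696)–(2.699,5.000)
cell (3,2): code 0100 → (3.589,3.000)–(4.000,2.822)
cell (3,3): code 1110 → (3.000,3.457)–(3.589,3.000)
cell (3,5): code 1101 → (3.085,6.000)–(3.000,5.696)
cell (3,6): code 1000 → (4.000,6.847)–(3.085,6.000)
cell (4,2): code 0010 → (4.000,2.822)–(4.620,3.000)
cell (4,3): code 0111 → (4.620,3.000)–(5.000,3.157)
cell (4,6): code 1001 → (5.000,6.805)–(4.000,6.847)
cell (5,3): code 0010 → (5.000,3.157)–(5.528,4.000)
cell (5,4): code 0011 → (5.528,4.000)–(5.783,5.000)
cell (5,5): code 0011 → (5.783,5.000)–(5.718,6.000)
cell (5,6): code 0001 → (5.718,6.000)–(5.000,6.805)
total: 14 segments, chained into 1 closed loop(s), length Σ = 11.295226

segments=14 loops=1 length=11.295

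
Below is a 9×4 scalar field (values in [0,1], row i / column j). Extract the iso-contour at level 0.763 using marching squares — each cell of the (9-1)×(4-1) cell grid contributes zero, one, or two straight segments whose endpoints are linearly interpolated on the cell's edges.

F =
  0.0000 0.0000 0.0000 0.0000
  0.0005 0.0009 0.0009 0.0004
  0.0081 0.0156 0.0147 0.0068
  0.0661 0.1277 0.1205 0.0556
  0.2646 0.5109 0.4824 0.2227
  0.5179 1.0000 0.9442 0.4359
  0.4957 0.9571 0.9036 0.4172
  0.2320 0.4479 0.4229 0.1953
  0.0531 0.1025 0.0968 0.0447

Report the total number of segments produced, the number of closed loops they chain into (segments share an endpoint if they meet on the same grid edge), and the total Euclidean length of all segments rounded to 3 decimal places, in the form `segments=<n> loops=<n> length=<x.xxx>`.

segments=8 loops=1 length=6.212

cell (4,0): code 0100 → (4.515,1.000)–(5.000,0.508)
cell (4,1): code 1100 → (4.608,2.000)–(4.515,1.000)
cell (4,2): code 1000 → (5.000,2.356)–(4.608,2.000)
cell (5,0): code 0110 → (5.000,0.508)–(6.000,0.579)
cell (5,2): code 1001 → (6.000,2.289)–(5.000,2.356)
cell (6,0): code 0010 → (6.000,0.579)–(6.381,1.000)
cell (6,1): code 0011 → (6.381,1.000)–(6.292,2.000)
cell (6,2): code 0001 → (6.292,2.000)–(6.000,2.289)
total: 8 segments, chained into 1 closed loop(s), length Σ = 6.212266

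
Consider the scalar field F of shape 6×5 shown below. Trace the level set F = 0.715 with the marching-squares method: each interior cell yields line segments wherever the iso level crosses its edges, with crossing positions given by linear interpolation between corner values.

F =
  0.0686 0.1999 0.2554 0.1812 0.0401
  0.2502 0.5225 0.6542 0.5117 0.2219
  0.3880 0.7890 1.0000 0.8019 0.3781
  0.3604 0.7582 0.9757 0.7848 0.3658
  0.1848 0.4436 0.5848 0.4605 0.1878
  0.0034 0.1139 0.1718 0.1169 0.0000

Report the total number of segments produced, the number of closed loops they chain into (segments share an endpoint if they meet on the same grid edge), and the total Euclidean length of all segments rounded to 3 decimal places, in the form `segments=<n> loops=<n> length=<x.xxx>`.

cell (1,0): code 0100 → (1.722,1.000)–(2.000,0.815)
cell (1,1): code 1100 → (1.176,2.000)–(1.722,1.000)
cell (1,2): code 1100 → (1.701,3.000)–(1.176,2.000)
cell (1,3): code 1000 → (2.000,3.205)–(1.701,3.000)
cell (2,0): code 0110 → (2.000,0.815)–(3.000,0.891)
cell (2,3): code 1001 → (3.000,3.167)–(2.000,3.205)
cell (3,0): code 0010 → (3.000,0.891)–(3.137,1.000)
cell (3,1): code 0011 → (3.137,1.000)–(3.667,2.000)
cell (3,2): code 0011 → (3.667,2.000)–(3.215,3.000)
cell (3,3): code 0001 → (3.215,3.000)–(3.000,3.167)
total: 10 segments, chained into 1 closed loop(s), length Σ = 7.644948

segments=10 loops=1 length=7.645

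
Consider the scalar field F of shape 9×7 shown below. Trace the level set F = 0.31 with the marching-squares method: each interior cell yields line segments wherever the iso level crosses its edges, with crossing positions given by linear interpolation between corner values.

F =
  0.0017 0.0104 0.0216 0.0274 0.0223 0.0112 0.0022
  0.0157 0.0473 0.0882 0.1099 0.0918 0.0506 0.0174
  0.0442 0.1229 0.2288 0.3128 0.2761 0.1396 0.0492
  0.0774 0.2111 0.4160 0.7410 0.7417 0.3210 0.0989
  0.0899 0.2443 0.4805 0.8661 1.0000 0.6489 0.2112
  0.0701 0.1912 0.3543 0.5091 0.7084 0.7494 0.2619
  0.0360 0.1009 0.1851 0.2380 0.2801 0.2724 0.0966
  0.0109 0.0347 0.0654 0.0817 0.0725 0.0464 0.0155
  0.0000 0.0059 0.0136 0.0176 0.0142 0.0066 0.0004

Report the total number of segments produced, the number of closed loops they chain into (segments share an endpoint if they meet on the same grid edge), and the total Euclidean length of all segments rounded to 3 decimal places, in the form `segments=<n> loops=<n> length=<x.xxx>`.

segments=16 loops=1 length=13.420

cell (1,2): code 0100 → (1.986,3.000)–(2.000,2.967)
cell (1,3): code 1000 → (2.000,3.076)–(1.986,3.000)
cell (2,1): code 0100 → (2.434,2.000)–(3.000,1.483)
cell (2,2): code 1110 → (2.000,2.967)–(2.434,2.000)
cell (2,3): code 1101 → (2.073,4.000)–(2.000,3.076)
cell (2,4): code 1100 → (2.939,5.000)–(2.073,4.000)
cell (2,5): code 1000 → (3.000,5.050)–(2.939,5.000)
cell (3,1): code 0110 → (3.000,1.483)–(4.000,1.278)
cell (3,5): code 1001 → (4.000,5.774)–(3.000,5.050)
cell (4,1): code 0110 → (4.000,1.278)–(5.000,1.728)
cell (4,5): code 1001 → (5.000,5.901)–(4.000,5.774)
cell (5,1): code 0010 → (5.000,1.728)–(5.262,2.000)
cell (5,2): code 0011 → (5.262,2.000)–(5.734,3.000)
cell (5,3): code 0011 → (5.734,3.000)–(5.930,4.000)
cell (5,4): code 0011 → (5.930,4.000)–(5.921,5.000)
cell (5,5): code 0001 → (5.921,5.000)–(5.000,5.901)
total: 16 segments, chained into 1 closed loop(s), length Σ = 13.419746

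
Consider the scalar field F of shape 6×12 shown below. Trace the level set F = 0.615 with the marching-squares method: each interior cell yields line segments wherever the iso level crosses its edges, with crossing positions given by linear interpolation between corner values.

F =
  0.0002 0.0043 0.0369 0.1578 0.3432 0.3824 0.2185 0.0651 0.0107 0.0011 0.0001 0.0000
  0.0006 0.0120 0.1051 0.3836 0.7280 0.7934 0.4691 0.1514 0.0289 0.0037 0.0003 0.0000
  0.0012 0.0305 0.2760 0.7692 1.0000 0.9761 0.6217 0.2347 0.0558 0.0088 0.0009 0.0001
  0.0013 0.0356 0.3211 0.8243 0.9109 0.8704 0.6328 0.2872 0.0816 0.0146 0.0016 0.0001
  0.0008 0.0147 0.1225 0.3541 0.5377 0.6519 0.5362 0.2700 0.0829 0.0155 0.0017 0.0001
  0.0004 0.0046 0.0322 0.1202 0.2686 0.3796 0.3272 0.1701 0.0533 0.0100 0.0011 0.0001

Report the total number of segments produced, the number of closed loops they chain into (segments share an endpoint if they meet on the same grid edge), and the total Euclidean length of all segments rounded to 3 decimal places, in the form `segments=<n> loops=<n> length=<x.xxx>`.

cell (0,3): code 0100 → (0.706,4.000)–(1.000,3.672)
cell (0,4): code 1100 → (0.566,5.000)–(0.706,4.000)
cell (0,5): code 1000 → (1.000,5.550)–(0.566,5.000)
cell (1,2): code 0100 → (1.600,3.000)–(2.000,2.687)
cell (1,3): code 1110 → (1.000,3.672)–(1.600,3.000)
cell (1,5): code 1101 → (1.956,6.000)–(1.000,5.550)
cell (1,6): code 1000 → (2.000,6.017)–(1.956,6.000)
cell (2,2): code 0110 → (2.000,2.687)–(3.000,2.584)
cell (2,6): code 1001 → (3.000,6.052)–(2.000,6.017)
cell (3,2): code 0010 → (3.000,2.584)–(3.445,3.000)
cell (3,3): code 0011 → (3.445,3.000)–(3.793,4.000)
cell (3,4): code 0111 → (3.793,4.000)–(4.000,4.677)
cell (3,5): code 1011 → (4.000,5.319)–(3.184,6.000)
cell (3,6): code 0001 → (3.184,6.000)–(3.000,6.052)
cell (4,4): code 0010 → (4.000,4.677)–(4.136,5.000)
cell (4,5): code 0001 → (4.136,5.000)–(4.000,5.319)
total: 16 segments, chained into 1 closed loop(s), length Σ = 10.995837

segments=16 loops=1 length=10.996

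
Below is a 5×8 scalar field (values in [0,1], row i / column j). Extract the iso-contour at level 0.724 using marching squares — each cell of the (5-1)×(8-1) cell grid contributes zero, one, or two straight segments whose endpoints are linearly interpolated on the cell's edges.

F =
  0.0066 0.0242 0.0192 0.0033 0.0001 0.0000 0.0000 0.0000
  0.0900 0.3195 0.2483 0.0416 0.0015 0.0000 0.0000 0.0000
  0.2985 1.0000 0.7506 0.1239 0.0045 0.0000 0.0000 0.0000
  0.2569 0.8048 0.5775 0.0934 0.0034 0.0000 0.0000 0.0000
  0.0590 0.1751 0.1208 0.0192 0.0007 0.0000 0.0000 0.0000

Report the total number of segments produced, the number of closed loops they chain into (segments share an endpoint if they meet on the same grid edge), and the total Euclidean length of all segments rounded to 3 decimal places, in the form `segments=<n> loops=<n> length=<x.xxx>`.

segments=8 loops=1 length=4.520

cell (1,0): code 0100 → (1.594,1.000)–(2.000,0.607)
cell (1,1): code 1100 → (1.947,2.000)–(1.594,1.000)
cell (1,2): code 1000 → (2.000,2.042)–(1.947,2.000)
cell (2,0): code 0110 → (2.000,0.607)–(3.000,0.853)
cell (2,1): code 1011 → (3.000,1.355)–(2.154,2.000)
cell (2,2): code 0001 → (2.154,2.000)–(2.000,2.042)
cell (3,0): code 0010 → (3.000,0.853)–(3.128,1.000)
cell (3,1): code 0001 → (3.128,1.000)–(3.000,1.355)
total: 8 segments, chained into 1 closed loop(s), length Σ = 4.519726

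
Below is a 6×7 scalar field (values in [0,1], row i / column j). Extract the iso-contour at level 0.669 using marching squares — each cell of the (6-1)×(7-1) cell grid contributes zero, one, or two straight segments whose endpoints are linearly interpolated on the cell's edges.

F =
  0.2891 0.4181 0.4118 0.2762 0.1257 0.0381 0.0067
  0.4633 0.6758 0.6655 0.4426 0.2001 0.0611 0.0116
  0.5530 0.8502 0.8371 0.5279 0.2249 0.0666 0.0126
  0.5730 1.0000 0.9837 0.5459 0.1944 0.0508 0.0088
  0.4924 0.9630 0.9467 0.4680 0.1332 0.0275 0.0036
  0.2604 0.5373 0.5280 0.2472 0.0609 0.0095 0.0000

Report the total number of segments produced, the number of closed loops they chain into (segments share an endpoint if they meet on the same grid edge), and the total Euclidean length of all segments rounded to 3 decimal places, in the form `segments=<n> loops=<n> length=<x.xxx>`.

segments=12 loops=1 length=10.180

cell (0,0): code 0100 → (0.974,1.000)–(1.000,0.968)
cell (0,1): code 1000 → (1.000,1.660)–(0.974,1.000)
cell (1,0): code 0110 → (1.000,0.968)–(2.000,0.390)
cell (1,1): code 1101 → (1.020,2.000)–(1.000,1.660)
cell (1,2): code 1000 → (2.000,2.544)–(1.020,2.000)
cell (2,0): code 0110 → (2.000,0.390)–(3.000,0.225)
cell (2,2): code 1001 → (3.000,2.719)–(2.000,2.544)
cell (3,0): code 0110 → (3.000,0.225)–(4.000,0.375)
cell (3,2): code 1001 → (4.000,2.580)–(3.000,2.719)
cell (4,0): code 0010 → (4.000,0.375)–(4.691,1.000)
cell (4,1): code 0011 → (4.691,1.000)–(4.663,2.000)
cell (4,2): code 0001 → (4.663,2.000)–(4.000,2.580)
total: 12 segments, chained into 1 closed loop(s), length Σ = 10.180281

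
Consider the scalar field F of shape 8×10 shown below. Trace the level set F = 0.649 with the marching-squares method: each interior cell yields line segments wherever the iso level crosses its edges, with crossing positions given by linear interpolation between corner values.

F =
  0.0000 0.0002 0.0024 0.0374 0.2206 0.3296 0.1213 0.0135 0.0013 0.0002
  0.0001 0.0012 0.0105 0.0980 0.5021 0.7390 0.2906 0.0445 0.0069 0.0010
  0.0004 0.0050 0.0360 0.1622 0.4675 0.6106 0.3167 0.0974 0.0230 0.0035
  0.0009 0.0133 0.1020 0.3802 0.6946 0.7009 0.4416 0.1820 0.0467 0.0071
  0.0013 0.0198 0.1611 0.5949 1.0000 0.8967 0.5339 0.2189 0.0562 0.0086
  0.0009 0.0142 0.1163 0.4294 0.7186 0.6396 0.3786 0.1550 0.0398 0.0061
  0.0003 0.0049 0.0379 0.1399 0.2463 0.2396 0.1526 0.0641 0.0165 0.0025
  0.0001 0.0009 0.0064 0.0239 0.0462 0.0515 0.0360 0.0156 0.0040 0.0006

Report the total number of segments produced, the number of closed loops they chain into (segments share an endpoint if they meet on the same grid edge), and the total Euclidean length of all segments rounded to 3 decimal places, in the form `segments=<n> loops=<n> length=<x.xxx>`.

segments=14 loops=2 length=10.191

cell (0,4): code 0100 → (0.780,5.000)–(1.000,4.620)
cell (0,5): code 1000 → (1.000,5.201)–(0.780,5.000)
cell (1,4): code 0010 → (1.000,4.620)–(1.701,5.000)
cell (1,5): code 0001 → (1.701,5.000)–(1.000,5.201)
cell (2,3): code 0100 → (2.799,4.000)–(3.000,3.855)
cell (2,4): code 1100 → (2.425,5.000)–(2.799,4.000)
cell (2,5): code 1000 → (3.000,5.200)–(2.425,5.000)
cell (3,3): code 0110 → (3.000,3.855)–(4.000,3.134)
cell (3,5): code 1001 → (4.000,5.683)–(3.000,5.200)
cell (4,3): code 0110 → (4.000,3.134)–(5.000,3.759)
cell (4,4): code 1011 → (5.000,4.881)–(4.963,5.000)
cell (4,5): code 0001 → (4.963,5.000)–(4.000,5.683)
cell (5,3): code 0010 → (5.000,3.759)–(5.147,4.000)
cell (5,4): code 0001 → (5.147,4.000)–(5.000,4.881)
total: 14 segments, chained into 2 closed loop(s), length Σ = 10.190758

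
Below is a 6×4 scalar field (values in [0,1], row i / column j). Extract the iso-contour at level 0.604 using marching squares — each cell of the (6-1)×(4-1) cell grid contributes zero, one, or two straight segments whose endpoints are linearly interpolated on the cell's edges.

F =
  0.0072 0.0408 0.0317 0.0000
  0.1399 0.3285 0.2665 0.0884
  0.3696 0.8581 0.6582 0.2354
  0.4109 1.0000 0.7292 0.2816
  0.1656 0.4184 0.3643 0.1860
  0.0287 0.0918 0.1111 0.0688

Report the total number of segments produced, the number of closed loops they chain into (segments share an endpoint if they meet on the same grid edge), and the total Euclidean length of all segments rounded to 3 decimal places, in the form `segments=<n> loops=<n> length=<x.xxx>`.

segments=8 loops=1 length=6.431

cell (1,0): code 0100 → (1.520,1.000)–(2.000,0.480)
cell (1,1): code 1100 → (1.862,2.000)–(1.520,1.000)
cell (1,2): code 1000 → (2.000,2.128)–(1.862,2.000)
cell (2,0): code 0110 → (2.000,0.480)–(3.000,0.328)
cell (2,2): code 1001 → (3.000,2.280)–(2.000,2.128)
cell (3,0): code 0010 → (3.000,0.328)–(3.681,1.000)
cell (3,1): code 0011 → (3.681,1.000)–(3.343,2.000)
cell (3,2): code 0001 → (3.343,2.000)–(3.000,2.280)
total: 8 segments, chained into 1 closed loop(s), length Σ = 6.430850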